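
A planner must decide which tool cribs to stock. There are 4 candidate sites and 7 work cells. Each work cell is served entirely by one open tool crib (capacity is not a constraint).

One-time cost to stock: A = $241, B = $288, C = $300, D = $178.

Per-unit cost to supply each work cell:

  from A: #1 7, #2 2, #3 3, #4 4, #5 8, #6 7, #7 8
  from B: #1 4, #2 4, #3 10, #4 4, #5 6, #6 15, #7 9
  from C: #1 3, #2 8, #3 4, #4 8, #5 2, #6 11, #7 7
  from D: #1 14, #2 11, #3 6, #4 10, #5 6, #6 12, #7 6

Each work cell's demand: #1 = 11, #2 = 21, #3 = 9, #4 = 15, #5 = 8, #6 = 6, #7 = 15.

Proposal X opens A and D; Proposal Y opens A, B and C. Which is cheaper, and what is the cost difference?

Proposal X: {A, D}: #1→A 7·11=77, #2→A 2·21=42, #3→A 3·9=27, #4→A 4·15=60, #5→D 6·8=48, #6→A 7·6=42, #7→D 6·15=90. Service 386; fixed 419; total 805.
Proposal Y: {A, B, C}: #1→C 3·11=33, #2→A 2·21=42, #3→A 3·9=27, #4→A 4·15=60, #5→C 2·8=16, #6→A 7·6=42, #7→C 7·15=105. Service 325; fixed 829; total 1154.
Difference: |805 − 1154| = 349.

Proposal X is cheaper by 349.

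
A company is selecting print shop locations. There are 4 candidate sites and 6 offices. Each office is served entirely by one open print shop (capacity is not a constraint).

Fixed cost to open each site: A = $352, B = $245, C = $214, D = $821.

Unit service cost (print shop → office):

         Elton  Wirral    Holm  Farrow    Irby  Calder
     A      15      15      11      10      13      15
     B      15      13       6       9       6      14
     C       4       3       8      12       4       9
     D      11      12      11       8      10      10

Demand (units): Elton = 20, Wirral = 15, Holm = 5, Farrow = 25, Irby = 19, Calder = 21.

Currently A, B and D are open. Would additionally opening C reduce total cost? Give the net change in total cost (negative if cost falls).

Current service cost with {A, B, D}: 954.
Adding C: each office re-picks its cheapest; new service cost 620, saving 334.
Extra fixed cost: 214. Net change = 214 − 334 = -120.
(Totals: 2372 → 2252.)

Yes — net change −120 (cost falls by 120).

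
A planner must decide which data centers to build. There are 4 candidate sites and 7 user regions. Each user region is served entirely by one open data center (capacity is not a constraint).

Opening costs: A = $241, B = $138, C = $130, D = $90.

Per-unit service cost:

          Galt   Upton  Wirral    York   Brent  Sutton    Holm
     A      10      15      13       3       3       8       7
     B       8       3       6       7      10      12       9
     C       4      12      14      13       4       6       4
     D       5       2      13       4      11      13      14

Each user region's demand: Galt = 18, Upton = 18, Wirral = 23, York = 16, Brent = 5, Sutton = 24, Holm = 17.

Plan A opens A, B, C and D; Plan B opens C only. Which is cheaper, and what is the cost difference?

Plan A: {A, B, C, D}: Galt→C 4·18=72, Upton→D 2·18=36, Wirral→B 6·23=138, York→A 3·16=48, Brent→A 3·5=15, Sutton→C 6·24=144, Holm→C 4·17=68. Service 521; fixed 599; total 1120.
Plan B: {C}: Galt→C 4·18=72, Upton→C 12·18=216, Wirral→C 14·23=322, York→C 13·16=208, Brent→C 4·5=20, Sutton→C 6·24=144, Holm→C 4·17=68. Service 1050; fixed 130; total 1180.
Difference: |1120 − 1180| = 60.

Plan A is cheaper by 60.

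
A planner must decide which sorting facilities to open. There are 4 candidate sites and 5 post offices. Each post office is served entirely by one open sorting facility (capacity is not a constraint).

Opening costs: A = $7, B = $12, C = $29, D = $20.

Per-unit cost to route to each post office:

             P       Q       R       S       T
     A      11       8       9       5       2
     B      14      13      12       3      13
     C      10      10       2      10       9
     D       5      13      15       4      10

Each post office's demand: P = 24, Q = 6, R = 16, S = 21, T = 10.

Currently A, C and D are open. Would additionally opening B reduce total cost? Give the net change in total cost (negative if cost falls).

Current service cost with {A, C, D}: 304.
Adding B: each post office re-picks its cheapest; new service cost 283, saving 21.
Extra fixed cost: 12. Net change = 12 − 21 = -9.
(Totals: 360 → 351.)

Yes — net change −9 (cost falls by 9).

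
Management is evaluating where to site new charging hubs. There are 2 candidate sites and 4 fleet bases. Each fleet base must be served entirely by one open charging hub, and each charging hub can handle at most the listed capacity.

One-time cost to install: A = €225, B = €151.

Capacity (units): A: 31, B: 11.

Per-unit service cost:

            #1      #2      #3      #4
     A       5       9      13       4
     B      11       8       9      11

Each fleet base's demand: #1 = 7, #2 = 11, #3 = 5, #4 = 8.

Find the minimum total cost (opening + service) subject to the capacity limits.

Open {A}: #1→A 5·7=35, #2→A 9·11=99, #3→A 13·5=65, #4→A 4·8=32.
Loads: A carries 31/31. Service 231; fixed 225; total 456.
Next best feasible plan costs 587.

Minimum total cost: 456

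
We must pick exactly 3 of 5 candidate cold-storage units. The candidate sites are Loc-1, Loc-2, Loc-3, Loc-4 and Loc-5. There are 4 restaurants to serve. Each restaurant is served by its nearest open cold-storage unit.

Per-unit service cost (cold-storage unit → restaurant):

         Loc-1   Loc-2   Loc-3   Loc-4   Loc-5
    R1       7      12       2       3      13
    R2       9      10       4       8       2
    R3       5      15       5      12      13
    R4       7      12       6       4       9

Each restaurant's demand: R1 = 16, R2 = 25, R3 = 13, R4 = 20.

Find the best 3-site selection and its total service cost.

With exactly 3 open, each restaurant uses its cheapest among the chosen.
{Loc-3, Loc-4, Loc-5}: R1→Loc-3 2·16=32, R2→Loc-5 2·25=50, R3→Loc-3 5·13=65, R4→Loc-4 4·20=80. Service cost 227.
{Loc-1, Loc-4, Loc-5}: service cost 243
{Loc-1, Loc-3, Loc-5}: service cost 267
Among all 10 size-3 choices, {Loc-3, Loc-4, Loc-5} is lowest.

Choose Loc-3, Loc-4 and Loc-5; total service cost 227.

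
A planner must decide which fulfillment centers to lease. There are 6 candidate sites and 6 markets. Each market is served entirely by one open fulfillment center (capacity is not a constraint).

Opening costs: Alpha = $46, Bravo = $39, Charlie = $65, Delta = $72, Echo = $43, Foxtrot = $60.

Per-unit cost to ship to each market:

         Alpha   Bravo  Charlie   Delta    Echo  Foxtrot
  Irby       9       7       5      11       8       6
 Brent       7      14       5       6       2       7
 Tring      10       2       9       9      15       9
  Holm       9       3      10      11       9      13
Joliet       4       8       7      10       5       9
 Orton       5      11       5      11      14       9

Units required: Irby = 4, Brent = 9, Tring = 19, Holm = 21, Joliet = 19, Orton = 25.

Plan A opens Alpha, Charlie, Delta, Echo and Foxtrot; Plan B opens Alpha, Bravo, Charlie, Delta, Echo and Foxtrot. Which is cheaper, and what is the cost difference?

Plan A: {Alpha, Charlie, Delta, Echo, Foxtrot}: Irby→Charlie 5·4=20, Brent→Echo 2·9=18, Tring→Charlie 9·19=171, Holm→Alpha 9·21=189, Joliet→Alpha 4·19=76, Orton→Alpha 5·25=125. Service 599; fixed 286; total 885.
Plan B: {Alpha, Bravo, Charlie, Delta, Echo, Foxtrot}: Irby→Charlie 5·4=20, Brent→Echo 2·9=18, Tring→Bravo 2·19=38, Holm→Bravo 3·21=63, Joliet→Alpha 4·19=76, Orton→Alpha 5·25=125. Service 340; fixed 325; total 665.
Difference: |885 − 665| = 220.

Plan B is cheaper by 220.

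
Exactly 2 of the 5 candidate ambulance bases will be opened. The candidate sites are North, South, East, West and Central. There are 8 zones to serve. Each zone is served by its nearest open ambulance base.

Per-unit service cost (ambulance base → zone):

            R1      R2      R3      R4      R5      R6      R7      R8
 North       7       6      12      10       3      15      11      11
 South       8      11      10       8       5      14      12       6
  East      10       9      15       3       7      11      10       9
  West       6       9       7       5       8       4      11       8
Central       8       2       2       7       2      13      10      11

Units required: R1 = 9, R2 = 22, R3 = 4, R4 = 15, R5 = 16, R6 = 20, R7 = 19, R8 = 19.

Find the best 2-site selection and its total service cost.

Choose West and Central; total service cost 635.

With exactly 2 open, each zone uses its cheapest among the chosen.
{West, Central}: R1→West 6·9=54, R2→Central 2·22=44, R3→Central 2·4=8, R4→West 5·15=75, R5→Central 2·16=32, R6→West 4·20=80, R7→Central 10·19=190, R8→West 8·19=152. Service cost 635.
{North, West}: service cost 778
{East, Central}: service cost 782
Among all 10 size-2 choices, {West, Central} is lowest.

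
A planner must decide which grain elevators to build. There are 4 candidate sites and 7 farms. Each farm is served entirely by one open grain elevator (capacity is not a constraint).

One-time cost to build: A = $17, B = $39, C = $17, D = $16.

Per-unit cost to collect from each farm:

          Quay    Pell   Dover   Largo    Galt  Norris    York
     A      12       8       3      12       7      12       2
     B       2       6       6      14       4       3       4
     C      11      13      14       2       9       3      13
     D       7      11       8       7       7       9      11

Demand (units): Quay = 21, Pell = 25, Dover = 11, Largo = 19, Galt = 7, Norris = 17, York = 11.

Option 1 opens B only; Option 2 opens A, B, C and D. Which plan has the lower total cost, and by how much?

Option 1: {B}: Quay→B 2·21=42, Pell→B 6·25=150, Dover→B 6·11=66, Largo→B 14·19=266, Galt→B 4·7=28, Norris→B 3·17=51, York→B 4·11=44. Service 647; fixed 39; total 686.
Option 2: {A, B, C, D}: Quay→B 2·21=42, Pell→B 6·25=150, Dover→A 3·11=33, Largo→C 2·19=38, Galt→B 4·7=28, Norris→B 3·17=51, York→A 2·11=22. Service 364; fixed 89; total 453.
Difference: |686 − 453| = 233.

Option 2 is cheaper by 233.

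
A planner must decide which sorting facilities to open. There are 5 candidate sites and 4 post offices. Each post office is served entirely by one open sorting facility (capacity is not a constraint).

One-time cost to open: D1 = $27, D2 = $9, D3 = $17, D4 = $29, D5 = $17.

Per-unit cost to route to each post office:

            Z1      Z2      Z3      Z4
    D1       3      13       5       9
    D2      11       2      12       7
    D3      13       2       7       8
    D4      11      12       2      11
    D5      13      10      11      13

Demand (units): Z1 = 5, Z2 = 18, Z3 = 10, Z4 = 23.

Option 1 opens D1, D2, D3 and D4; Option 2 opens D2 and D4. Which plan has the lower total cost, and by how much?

Option 1: {D1, D2, D3, D4}: Z1→D1 3·5=15, Z2→D2 2·18=36, Z3→D4 2·10=20, Z4→D2 7·23=161. Service 232; fixed 82; total 314.
Option 2: {D2, D4}: Z1→D2 11·5=55, Z2→D2 2·18=36, Z3→D4 2·10=20, Z4→D2 7·23=161. Service 272; fixed 38; total 310.
Difference: |314 − 310| = 4.

Option 2 is cheaper by 4.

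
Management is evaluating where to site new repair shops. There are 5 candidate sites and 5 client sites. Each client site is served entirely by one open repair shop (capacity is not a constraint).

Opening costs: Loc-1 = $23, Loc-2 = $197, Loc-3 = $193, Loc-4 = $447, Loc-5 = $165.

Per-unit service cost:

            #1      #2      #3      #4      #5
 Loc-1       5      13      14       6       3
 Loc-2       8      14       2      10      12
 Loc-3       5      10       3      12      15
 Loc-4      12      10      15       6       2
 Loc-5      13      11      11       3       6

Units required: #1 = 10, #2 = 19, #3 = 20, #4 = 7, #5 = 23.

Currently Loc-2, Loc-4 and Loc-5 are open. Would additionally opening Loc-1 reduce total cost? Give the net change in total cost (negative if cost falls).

Current service cost with {Loc-2, Loc-4, Loc-5}: 377.
Adding Loc-1: each client site re-picks its cheapest; new service cost 347, saving 30.
Extra fixed cost: 23. Net change = 23 − 30 = -7.
(Totals: 1186 → 1179.)

Yes — net change −7 (cost falls by 7).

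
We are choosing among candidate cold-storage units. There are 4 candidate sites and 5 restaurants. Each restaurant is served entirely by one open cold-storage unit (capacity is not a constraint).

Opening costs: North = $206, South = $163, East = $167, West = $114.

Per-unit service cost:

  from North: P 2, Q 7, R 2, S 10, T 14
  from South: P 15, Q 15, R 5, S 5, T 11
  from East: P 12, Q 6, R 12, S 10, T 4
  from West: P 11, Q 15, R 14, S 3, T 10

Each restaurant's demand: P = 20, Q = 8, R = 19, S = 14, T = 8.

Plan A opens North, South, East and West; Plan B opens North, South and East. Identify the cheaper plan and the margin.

Plan B is cheaper by 86.

Plan A: {North, South, East, West}: P→North 2·20=40, Q→East 6·8=48, R→North 2·19=38, S→West 3·14=42, T→East 4·8=32. Service 200; fixed 650; total 850.
Plan B: {North, South, East}: P→North 2·20=40, Q→East 6·8=48, R→North 2·19=38, S→South 5·14=70, T→East 4·8=32. Service 228; fixed 536; total 764.
Difference: |850 − 764| = 86.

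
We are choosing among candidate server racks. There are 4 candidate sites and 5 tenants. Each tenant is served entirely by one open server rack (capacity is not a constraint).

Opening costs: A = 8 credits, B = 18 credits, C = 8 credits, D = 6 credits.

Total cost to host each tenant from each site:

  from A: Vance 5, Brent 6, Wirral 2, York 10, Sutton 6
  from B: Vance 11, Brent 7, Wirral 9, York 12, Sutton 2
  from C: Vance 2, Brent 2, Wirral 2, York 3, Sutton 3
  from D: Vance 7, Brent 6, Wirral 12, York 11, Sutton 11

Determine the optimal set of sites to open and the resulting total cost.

For any fixed open set, each tenant goes to its cheapest open site; total = fixed + service.
{C}: Vance→C 2, Brent→C 2, Wirral→C 2, York→C 3, Sutton→C 3. Service 12; fixed 8; total 20.
{C, D}: Vance→C 2, Brent→C 2, Wirral→C 2, York→C 3, Sutton→C 3. Service 12; fixed 14; total 26.
{A, C}: service 12 + fixed 16 = 28
{A, B, C, D}: Vance→C 2, Brent→C 2, Wirral→A 2, York→C 3, Sutton→B 2. Service 11; fixed 40; total 51.
(All 15 nonempty subsets were checked; C only is lowest.)

Open C only; minimum total cost 20.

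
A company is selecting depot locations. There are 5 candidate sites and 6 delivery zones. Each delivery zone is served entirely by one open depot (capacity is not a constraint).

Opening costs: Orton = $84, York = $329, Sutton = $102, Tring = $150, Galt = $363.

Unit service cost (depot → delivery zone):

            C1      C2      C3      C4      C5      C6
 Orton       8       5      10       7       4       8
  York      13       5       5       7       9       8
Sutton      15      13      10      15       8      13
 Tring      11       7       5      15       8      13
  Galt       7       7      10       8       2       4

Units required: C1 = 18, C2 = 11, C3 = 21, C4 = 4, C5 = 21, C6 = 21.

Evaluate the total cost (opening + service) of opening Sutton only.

Each delivery zone is assigned to its cheapest site among the open ones.
{Sutton}: C1→Sutton 15·18=270, C2→Sutton 13·11=143, C3→Sutton 10·21=210, C4→Sutton 15·4=60, C5→Sutton 8·21=168, C6→Sutton 13·21=273. Service 1124; fixed 102; total 1226.

Total cost: 1226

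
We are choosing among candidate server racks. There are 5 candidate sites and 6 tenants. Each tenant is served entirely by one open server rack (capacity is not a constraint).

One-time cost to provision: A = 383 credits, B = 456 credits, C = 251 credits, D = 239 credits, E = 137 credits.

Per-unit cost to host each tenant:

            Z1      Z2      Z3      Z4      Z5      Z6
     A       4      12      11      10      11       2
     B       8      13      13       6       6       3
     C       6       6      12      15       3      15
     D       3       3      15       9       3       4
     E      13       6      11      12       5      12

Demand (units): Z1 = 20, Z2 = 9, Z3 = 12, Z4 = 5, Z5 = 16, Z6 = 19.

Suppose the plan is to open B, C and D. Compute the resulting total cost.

Total cost: 1312

Each tenant is assigned to its cheapest site among the open ones.
{B, C, D}: Z1→D 3·20=60, Z2→D 3·9=27, Z3→C 12·12=144, Z4→B 6·5=30, Z5→C 3·16=48, Z6→B 3·19=57. Service 366; fixed 946; total 1312.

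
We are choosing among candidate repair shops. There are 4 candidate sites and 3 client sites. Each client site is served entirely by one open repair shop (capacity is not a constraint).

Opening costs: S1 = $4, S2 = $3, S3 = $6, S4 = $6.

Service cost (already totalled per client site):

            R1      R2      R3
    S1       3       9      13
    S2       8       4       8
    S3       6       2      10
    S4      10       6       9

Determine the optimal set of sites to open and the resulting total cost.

For any fixed open set, each client site goes to its cheapest open site; total = fixed + service.
{S1, S2}: R1→S1 3, R2→S2 4, R3→S2 8. Service 15; fixed 7; total 22.
{S2}: service 20 + fixed 3 = 23
{S3}: R1→S3 6, R2→S3 2, R3→S3 10. Service 18; fixed 6; total 24.
{S1, S2, S3, S4}: service 13 + fixed 19 = 32
(All 15 nonempty subsets were checked; S1 and S2 is lowest.)

Open S1 and S2; minimum total cost 22.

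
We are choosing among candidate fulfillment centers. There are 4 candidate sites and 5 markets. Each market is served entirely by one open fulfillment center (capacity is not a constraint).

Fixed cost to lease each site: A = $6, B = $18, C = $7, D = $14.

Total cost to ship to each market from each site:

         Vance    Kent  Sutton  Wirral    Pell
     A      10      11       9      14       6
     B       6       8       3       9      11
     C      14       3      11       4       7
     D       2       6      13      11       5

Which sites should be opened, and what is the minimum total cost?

For any fixed open set, each market goes to its cheapest open site; total = fixed + service.
{A, C}: Vance→A 10, Kent→C 3, Sutton→A 9, Wirral→C 4, Pell→A 6. Service 32; fixed 13; total 45.
{C}: service 39 + fixed 7 = 46
{C, D}: Vance→D 2, Kent→C 3, Sutton→C 11, Wirral→C 4, Pell→D 5. Service 25; fixed 21; total 46.
{A, B, C, D}: service 17 + fixed 45 = 62
No other subset beats 45.

Open A and C; minimum total cost 45.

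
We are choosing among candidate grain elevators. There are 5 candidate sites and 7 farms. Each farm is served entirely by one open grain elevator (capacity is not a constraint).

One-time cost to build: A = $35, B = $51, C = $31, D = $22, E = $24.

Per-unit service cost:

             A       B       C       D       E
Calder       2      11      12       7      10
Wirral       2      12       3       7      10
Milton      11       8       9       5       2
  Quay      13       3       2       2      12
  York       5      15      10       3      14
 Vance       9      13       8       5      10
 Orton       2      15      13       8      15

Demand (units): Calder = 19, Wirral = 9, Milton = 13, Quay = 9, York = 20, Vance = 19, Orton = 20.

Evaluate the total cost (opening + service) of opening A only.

Each farm is assigned to its cheapest site among the open ones.
{A}: Calder→A 2·19=38, Wirral→A 2·9=18, Milton→A 11·13=143, Quay→A 13·9=117, York→A 5·20=100, Vance→A 9·19=171, Orton→A 2·20=40. Service 627; fixed 35; total 662.

Total cost: 662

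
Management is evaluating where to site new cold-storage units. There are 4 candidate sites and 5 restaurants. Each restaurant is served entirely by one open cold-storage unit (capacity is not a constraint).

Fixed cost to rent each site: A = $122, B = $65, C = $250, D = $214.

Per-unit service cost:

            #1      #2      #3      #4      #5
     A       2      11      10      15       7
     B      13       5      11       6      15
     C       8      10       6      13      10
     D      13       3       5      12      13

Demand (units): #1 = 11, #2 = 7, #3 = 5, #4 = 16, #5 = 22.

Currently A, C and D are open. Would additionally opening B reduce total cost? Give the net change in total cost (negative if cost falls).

Current service cost with {A, C, D}: 414.
Adding B: each restaurant re-picks its cheapest; new service cost 318, saving 96.
Extra fixed cost: 65. Net change = 65 − 96 = -31.
(Totals: 1000 → 969.)

Yes — net change −31 (cost falls by 31).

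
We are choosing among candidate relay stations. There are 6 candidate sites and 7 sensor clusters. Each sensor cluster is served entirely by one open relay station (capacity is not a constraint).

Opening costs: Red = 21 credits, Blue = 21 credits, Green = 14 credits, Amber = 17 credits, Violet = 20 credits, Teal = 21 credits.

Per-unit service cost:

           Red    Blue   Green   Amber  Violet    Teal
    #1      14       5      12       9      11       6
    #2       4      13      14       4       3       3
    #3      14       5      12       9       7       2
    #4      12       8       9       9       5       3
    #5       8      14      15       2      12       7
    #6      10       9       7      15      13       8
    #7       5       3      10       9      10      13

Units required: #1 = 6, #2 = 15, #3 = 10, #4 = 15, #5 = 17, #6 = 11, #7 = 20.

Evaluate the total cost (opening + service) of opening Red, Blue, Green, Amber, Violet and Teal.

Each sensor cluster is assigned to its cheapest site among the open ones.
{Red, Blue, Green, Amber, Violet, Teal}: #1→Blue 5·6=30, #2→Violet 3·15=45, #3→Teal 2·10=20, #4→Teal 3·15=45, #5→Amber 2·17=34, #6→Green 7·11=77, #7→Blue 3·20=60. Service 311; fixed 114; total 425.

Total cost: 425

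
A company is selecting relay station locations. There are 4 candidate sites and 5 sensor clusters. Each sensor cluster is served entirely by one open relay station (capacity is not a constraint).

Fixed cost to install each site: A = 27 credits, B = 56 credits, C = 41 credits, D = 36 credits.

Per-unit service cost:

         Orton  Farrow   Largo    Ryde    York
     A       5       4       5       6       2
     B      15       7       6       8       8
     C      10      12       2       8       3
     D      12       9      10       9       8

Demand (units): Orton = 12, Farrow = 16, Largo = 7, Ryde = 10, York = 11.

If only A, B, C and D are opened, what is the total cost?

Each sensor cluster is assigned to its cheapest site among the open ones.
{A, B, C, D}: Orton→A 5·12=60, Farrow→A 4·16=64, Largo→C 2·7=14, Ryde→A 6·10=60, York→A 2·11=22. Service 220; fixed 160; total 380.

Total cost: 380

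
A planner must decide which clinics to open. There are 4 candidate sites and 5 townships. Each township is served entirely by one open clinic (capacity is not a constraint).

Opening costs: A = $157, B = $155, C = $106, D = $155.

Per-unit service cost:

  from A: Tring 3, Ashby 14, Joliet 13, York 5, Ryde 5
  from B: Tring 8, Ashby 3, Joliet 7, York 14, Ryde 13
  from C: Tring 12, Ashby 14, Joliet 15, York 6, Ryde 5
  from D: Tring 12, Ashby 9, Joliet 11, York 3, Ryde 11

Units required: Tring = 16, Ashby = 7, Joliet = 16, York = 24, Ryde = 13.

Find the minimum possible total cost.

Minimum total cost: 678

For any fixed open set, each township goes to its cheapest open site; total = fixed + service.
{A, B}: Tring→A 3·16=48, Ashby→B 3·7=21, Joliet→B 7·16=112, York→A 5·24=120, Ryde→A 5·13=65. Service 366; fixed 312; total 678.
{A}: service 539 + fixed 157 = 696
{B, C}: service 470 + fixed 261 = 731
{A, B, C, D}: service 318 + fixed 573 = 891
No other subset beats 678.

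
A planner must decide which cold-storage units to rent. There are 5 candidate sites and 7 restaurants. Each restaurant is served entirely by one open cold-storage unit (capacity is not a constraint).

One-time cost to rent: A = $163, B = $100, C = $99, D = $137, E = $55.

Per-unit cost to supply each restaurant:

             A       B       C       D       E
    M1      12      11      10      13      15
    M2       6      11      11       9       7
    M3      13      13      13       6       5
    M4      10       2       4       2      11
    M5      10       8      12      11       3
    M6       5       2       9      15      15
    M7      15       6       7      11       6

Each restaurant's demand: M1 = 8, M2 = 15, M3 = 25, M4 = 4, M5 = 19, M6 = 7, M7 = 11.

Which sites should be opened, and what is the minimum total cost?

Open B and E; minimum total cost 618.

For any fixed open set, each restaurant goes to its cheapest open site; total = fixed + service.
{B, E}: M1→B 11·8=88, M2→E 7·15=105, M3→E 5·25=125, M4→B 2·4=8, M5→E 3·19=57, M6→B 2·7=14, M7→B 6·11=66. Service 463; fixed 155; total 618.
{C, E}: service 512 + fixed 154 = 666
{E}: service 622 + fixed 55 = 677
{A, B, C, D, E}: service 440 + fixed 554 = 994
No other subset beats 618.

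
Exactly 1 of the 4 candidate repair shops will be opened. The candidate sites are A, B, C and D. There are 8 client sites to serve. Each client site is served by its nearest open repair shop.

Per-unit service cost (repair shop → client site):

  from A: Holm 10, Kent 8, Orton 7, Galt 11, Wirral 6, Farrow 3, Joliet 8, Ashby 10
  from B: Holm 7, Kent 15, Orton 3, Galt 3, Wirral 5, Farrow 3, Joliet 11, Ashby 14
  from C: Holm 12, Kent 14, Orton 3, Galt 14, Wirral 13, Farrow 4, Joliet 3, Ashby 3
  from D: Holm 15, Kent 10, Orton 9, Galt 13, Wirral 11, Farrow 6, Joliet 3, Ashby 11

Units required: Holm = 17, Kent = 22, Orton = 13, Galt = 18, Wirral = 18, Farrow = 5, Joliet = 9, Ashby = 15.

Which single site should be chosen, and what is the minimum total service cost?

Choose B only; total service cost 956.

With exactly 1 open, each client site uses its cheapest among the chosen.
{B}: Holm→B 7·17=119, Kent→B 15·22=330, Orton→B 3·13=39, Galt→B 3·18=54, Wirral→B 5·18=90, Farrow→B 3·5=15, Joliet→B 11·9=99, Ashby→B 14·15=210. Service cost 956.
{A}: service cost 980
{C}: service cost 1129
Among all 4 size-1 choices, {B} is lowest.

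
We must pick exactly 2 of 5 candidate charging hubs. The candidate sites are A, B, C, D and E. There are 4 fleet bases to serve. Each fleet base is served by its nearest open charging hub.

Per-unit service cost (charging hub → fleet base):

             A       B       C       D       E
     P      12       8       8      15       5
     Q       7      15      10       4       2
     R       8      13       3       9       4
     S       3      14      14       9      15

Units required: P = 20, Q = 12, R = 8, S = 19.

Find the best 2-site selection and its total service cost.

With exactly 2 open, each fleet base uses its cheapest among the chosen.
{A, E}: P→E 5·20=100, Q→E 2·12=24, R→E 4·8=32, S→A 3·19=57. Service cost 213.
{A, C}: service cost 325
{D, E}: service cost 327
Among all 10 size-2 choices, {A, E} is lowest.

Choose A and E; total service cost 213.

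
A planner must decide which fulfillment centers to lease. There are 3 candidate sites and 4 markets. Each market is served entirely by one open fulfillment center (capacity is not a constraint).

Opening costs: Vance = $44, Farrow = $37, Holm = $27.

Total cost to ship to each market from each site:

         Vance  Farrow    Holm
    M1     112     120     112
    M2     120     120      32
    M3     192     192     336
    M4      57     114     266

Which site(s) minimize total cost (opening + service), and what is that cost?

Open Vance and Holm; minimum total cost 464.

For any fixed open set, each market goes to its cheapest open site; total = fixed + service.
{Vance, Holm}: M1→Vance 112, M2→Holm 32, M3→Vance 192, M4→Vance 57. Service 393; fixed 71; total 464.
{Vance, Farrow, Holm}: service 393 + fixed 108 = 501
{Farrow, Holm}: M1→Holm 112, M2→Holm 32, M3→Farrow 192, M4→Farrow 114. Service 450; fixed 64; total 514.
{Holm}: M1→Holm 112, M2→Holm 32, M3→Holm 336, M4→Holm 266. Service 746; fixed 27; total 773.
No other subset beats 464.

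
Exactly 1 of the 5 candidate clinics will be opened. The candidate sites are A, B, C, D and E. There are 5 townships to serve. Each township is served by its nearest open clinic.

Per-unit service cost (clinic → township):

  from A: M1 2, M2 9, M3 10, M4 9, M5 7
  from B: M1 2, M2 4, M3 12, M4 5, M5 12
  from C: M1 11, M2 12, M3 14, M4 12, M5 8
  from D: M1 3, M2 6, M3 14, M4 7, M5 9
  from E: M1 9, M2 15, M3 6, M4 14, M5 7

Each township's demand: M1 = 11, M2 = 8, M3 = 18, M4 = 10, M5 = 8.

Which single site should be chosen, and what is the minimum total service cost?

Choose B only; total service cost 416.

With exactly 1 open, each township uses its cheapest among the chosen.
{B}: M1→B 2·11=22, M2→B 4·8=32, M3→B 12·18=216, M4→B 5·10=50, M5→B 12·8=96. Service cost 416.
{A}: service cost 420
{D}: service cost 475
Among all 5 size-1 choices, {B} is lowest.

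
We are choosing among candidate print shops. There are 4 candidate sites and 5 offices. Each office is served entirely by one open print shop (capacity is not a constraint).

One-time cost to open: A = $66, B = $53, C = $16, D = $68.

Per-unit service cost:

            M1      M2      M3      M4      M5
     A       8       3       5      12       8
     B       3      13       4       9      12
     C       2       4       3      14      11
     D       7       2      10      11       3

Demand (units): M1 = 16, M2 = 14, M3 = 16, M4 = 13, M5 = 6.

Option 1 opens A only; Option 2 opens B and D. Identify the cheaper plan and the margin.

Option 2 is cheaper by 124.

Option 1: {A}: M1→A 8·16=128, M2→A 3·14=42, M3→A 5·16=80, M4→A 12·13=156, M5→A 8·6=48. Service 454; fixed 66; total 520.
Option 2: {B, D}: M1→B 3·16=48, M2→D 2·14=28, M3→B 4·16=64, M4→B 9·13=117, M5→D 3·6=18. Service 275; fixed 121; total 396.
Difference: |520 − 396| = 124.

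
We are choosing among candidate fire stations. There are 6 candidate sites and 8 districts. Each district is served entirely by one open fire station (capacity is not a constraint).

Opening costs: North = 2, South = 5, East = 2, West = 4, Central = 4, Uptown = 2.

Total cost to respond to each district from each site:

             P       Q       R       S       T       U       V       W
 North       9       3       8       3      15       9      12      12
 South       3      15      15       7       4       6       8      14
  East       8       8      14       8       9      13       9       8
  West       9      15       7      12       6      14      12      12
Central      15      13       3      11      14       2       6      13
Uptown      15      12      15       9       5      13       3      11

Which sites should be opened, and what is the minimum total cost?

Open North, South, East, Central and Uptown; minimum total cost 44.

For any fixed open set, each district goes to its cheapest open site; total = fixed + service.
{North, South, East, Central, Uptown}: P→South 3, Q→North 3, R→Central 3, S→North 3, T→South 4, U→Central 2, V→Uptown 3, W→East 8. Service 29; fixed 15; total 44.
{North, South, East, Central}: P→South 3, Q→North 3, R→Central 3, S→North 3, T→South 4, U→Central 2, V→Central 6, W→East 8. Service 32; fixed 13; total 45.
{North, South, Central, Uptown}: service 32 + fixed 13 = 45
{North, South, East, West, Central, Uptown}: P→South 3, Q→North 3, R→Central 3, S→North 3, T→South 4, U→Central 2, V→Uptown 3, W→East 8. Service 29; fixed 19; total 48.
No other subset beats 44.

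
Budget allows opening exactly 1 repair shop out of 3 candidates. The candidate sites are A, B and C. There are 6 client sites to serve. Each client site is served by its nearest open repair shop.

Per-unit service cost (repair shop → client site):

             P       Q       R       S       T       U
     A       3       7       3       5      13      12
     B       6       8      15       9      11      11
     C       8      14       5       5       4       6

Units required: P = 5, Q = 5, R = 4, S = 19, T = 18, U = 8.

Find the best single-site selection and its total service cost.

With exactly 1 open, each client site uses its cheapest among the chosen.
{C}: P→C 8·5=40, Q→C 14·5=70, R→C 5·4=20, S→C 5·19=95, T→C 4·18=72, U→C 6·8=48. Service cost 345.
{A}: service cost 487
{B}: service cost 587
Among all 3 size-1 choices, {C} is lowest.

Choose C only; total service cost 345.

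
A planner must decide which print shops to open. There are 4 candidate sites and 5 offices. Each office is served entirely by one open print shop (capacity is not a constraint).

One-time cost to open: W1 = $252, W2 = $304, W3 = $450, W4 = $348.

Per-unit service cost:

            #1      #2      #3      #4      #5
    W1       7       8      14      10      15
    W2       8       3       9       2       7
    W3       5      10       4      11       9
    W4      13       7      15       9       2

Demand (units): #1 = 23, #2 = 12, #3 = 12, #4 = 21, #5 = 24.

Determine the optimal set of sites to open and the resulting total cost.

For any fixed open set, each office goes to its cheapest open site; total = fixed + service.
{W2}: #1→W2 8·23=184, #2→W2 3·12=36, #3→W2 9·12=108, #4→W2 2·21=42, #5→W2 7·24=168. Service 538; fixed 304; total 842.
{W2, W4}: #1→W2 8·23=184, #2→W2 3·12=36, #3→W2 9·12=108, #4→W2 2·21=42, #5→W4 2·24=48. Service 418; fixed 652; total 1070.
{W1, W2}: #1→W1 7·23=161, #2→W2 3·12=36, #3→W2 9·12=108, #4→W2 2·21=42, #5→W2 7·24=168. Service 515; fixed 556; total 1071.
{W1, W2, W3, W4}: service 289 + fixed 1354 = 1643
No other subset beats 842.

Open W2 only; minimum total cost 842.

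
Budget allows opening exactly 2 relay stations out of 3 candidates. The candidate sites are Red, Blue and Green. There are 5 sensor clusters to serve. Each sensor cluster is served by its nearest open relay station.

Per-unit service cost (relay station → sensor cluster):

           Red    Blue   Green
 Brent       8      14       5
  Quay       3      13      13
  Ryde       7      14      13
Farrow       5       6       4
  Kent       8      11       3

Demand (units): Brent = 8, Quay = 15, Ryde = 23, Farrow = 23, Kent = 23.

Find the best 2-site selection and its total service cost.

With exactly 2 open, each sensor cluster uses its cheapest among the chosen.
{Red, Green}: Brent→Green 5·8=40, Quay→Red 3·15=45, Ryde→Red 7·23=161, Farrow→Green 4·23=92, Kent→Green 3·23=69. Service cost 407.
{Red, Blue}: service cost 569
{Blue, Green}: service cost 695
Among all 3 size-2 choices, {Red, Green} is lowest.

Choose Red and Green; total service cost 407.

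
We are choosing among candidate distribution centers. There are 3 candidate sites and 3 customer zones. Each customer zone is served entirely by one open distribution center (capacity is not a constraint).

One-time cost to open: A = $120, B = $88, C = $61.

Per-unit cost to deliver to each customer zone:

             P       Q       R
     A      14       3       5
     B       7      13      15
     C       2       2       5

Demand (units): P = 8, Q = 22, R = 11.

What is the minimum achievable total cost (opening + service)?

Minimum total cost: 176

For any fixed open set, each customer zone goes to its cheapest open site; total = fixed + service.
{C}: P→C 2·8=16, Q→C 2·22=44, R→C 5·11=55. Service 115; fixed 61; total 176.
{B, C}: service 115 + fixed 149 = 264
{A, C}: P→C 2·8=16, Q→C 2·22=44, R→A 5·11=55. Service 115; fixed 181; total 296.
{A, B, C}: P→C 2·8=16, Q→C 2·22=44, R→A 5·11=55. Service 115; fixed 269; total 384.
No other subset beats 176.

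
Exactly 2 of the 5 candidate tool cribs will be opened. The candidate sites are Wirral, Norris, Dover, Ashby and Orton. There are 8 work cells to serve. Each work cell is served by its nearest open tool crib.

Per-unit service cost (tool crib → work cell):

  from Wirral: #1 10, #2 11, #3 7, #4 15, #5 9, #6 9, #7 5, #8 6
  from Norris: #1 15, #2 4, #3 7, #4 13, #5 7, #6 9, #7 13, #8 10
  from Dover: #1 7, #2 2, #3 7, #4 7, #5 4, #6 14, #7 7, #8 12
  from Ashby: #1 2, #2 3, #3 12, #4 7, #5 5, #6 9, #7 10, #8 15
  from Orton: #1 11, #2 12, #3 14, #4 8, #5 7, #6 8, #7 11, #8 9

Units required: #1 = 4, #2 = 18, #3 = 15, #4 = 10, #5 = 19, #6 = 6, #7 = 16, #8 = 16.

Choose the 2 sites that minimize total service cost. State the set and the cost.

With exactly 2 open, each work cell uses its cheapest among the chosen.
{Wirral, Dover}: #1→Dover 7·4=28, #2→Dover 2·18=36, #3→Wirral 7·15=105, #4→Dover 7·10=70, #5→Dover 4·19=76, #6→Wirral 9·6=54, #7→Wirral 5·16=80, #8→Wirral 6·16=96. Service cost 545.
{Wirral, Ashby}: service cost 562
{Dover, Orton}: service cost 619
Among all 10 size-2 choices, {Wirral, Dover} is lowest.

Choose Wirral and Dover; total service cost 545.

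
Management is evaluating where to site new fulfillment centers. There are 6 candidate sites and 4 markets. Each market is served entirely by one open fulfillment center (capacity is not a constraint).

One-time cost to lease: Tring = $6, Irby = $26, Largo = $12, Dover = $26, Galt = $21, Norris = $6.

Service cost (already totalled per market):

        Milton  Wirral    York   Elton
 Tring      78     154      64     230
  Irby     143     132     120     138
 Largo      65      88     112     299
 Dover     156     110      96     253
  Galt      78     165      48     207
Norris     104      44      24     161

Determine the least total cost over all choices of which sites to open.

Minimum total cost: 312

For any fixed open set, each market goes to its cheapest open site; total = fixed + service.
{Largo, Norris}: Milton→Largo 65, Wirral→Norris 44, York→Norris 24, Elton→Norris 161. Service 294; fixed 18; total 312.
{Irby, Largo, Norris}: Milton→Largo 65, Wirral→Norris 44, York→Norris 24, Elton→Irby 138. Service 271; fixed 44; total 315.
{Tring, Largo, Norris}: Milton→Largo 65, Wirral→Norris 44, York→Norris 24, Elton→Norris 161. Service 294; fixed 24; total 318.
{Tring, Irby, Largo, Dover, Galt, Norris}: service 271 + fixed 97 = 368
No other subset beats 312.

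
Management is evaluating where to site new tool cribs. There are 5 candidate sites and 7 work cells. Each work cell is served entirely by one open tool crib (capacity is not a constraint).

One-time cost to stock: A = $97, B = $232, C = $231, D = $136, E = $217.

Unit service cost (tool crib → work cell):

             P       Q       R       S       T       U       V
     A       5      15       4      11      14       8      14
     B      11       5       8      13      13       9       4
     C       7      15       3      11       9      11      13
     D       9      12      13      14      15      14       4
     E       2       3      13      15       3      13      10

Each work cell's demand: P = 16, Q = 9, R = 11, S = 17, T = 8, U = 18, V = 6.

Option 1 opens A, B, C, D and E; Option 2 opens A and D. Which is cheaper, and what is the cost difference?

Option 2 is cheaper by 452.

Option 1: {A, B, C, D, E}: P→E 2·16=32, Q→E 3·9=27, R→C 3·11=33, S→A 11·17=187, T→E 3·8=24, U→A 8·18=144, V→B 4·6=24. Service 471; fixed 913; total 1384.
Option 2: {A, D}: P→A 5·16=80, Q→D 12·9=108, R→A 4·11=44, S→A 11·17=187, T→A 14·8=112, U→A 8·18=144, V→D 4·6=24. Service 699; fixed 233; total 932.
Difference: |1384 − 932| = 452.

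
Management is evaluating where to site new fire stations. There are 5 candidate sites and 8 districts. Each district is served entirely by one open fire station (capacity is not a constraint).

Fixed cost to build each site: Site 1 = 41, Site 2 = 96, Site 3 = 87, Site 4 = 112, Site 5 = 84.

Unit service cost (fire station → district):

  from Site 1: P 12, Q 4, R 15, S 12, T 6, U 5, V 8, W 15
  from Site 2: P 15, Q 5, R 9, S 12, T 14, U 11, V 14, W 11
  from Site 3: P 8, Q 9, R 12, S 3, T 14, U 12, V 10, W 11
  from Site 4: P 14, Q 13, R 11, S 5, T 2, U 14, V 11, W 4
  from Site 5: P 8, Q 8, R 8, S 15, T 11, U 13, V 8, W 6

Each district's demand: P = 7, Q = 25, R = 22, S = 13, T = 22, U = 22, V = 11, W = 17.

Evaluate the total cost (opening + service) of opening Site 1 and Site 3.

Total cost: 1104

Each district is assigned to its cheapest site among the open ones.
{Site 1, Site 3}: P→Site 3 8·7=56, Q→Site 1 4·25=100, R→Site 3 12·22=264, S→Site 3 3·13=39, T→Site 1 6·22=132, U→Site 1 5·22=110, V→Site 1 8·11=88, W→Site 3 11·17=187. Service 976; fixed 128; total 1104.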